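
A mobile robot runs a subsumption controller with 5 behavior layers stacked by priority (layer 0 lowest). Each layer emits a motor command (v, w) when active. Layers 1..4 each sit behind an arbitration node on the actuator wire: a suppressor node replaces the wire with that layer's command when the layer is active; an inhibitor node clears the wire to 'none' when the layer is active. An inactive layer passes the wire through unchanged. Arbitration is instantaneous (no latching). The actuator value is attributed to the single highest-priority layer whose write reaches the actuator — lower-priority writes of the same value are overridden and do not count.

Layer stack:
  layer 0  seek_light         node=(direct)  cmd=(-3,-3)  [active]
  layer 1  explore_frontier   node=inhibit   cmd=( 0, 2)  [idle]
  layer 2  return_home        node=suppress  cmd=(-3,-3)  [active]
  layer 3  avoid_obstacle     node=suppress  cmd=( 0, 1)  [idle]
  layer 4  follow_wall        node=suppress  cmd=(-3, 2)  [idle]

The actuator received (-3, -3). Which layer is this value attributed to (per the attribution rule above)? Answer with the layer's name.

[0] seek_light on; wire := (-3, -3)
[1] explore_frontier off; pass (-3, -3)
[2] return_home on (suppress); wire := (-3, -3)
[3] avoid_obstacle off; pass (-3, -3)
[4] follow_wall off; pass (-3, -3)
output (-3, -3)
last writer: layer 2 = return_home

return_home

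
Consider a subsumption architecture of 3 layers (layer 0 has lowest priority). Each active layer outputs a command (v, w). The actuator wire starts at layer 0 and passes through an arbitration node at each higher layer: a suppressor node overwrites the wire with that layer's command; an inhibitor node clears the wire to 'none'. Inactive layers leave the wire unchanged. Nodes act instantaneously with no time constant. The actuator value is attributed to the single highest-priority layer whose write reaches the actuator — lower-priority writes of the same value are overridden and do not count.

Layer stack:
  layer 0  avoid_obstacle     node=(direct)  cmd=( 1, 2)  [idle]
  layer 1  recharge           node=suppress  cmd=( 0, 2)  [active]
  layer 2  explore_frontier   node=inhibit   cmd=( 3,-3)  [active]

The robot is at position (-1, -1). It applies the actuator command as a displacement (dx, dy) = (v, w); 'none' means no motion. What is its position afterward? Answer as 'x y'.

-1 -1

L0 avoid_obstacle: idle → wire = none
L1 recharge: active, suppressor → wire = (0, 2)
L2 explore_frontier: active, inhibitor → wire = none
actuator = none
position: (-1, -1) + none = (-1, -1)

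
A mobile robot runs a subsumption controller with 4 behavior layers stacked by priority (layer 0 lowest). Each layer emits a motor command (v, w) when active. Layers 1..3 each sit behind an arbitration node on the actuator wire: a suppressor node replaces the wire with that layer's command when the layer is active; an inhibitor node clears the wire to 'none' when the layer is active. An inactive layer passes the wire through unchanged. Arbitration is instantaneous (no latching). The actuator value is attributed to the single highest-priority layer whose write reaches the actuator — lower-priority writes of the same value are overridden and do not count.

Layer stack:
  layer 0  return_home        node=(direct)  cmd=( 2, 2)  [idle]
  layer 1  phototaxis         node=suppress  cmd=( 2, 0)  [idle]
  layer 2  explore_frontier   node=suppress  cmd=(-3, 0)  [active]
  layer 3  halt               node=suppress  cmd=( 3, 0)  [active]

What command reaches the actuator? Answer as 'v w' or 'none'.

L0 return_home: idle → wire = none
L1 phototaxis: idle → wire stays none
L2 explore_frontier: active, suppressor → wire = (-3, 0)
L3 halt: active, suppressor → wire = (3, 0)
actuator = (3, 0)

3 0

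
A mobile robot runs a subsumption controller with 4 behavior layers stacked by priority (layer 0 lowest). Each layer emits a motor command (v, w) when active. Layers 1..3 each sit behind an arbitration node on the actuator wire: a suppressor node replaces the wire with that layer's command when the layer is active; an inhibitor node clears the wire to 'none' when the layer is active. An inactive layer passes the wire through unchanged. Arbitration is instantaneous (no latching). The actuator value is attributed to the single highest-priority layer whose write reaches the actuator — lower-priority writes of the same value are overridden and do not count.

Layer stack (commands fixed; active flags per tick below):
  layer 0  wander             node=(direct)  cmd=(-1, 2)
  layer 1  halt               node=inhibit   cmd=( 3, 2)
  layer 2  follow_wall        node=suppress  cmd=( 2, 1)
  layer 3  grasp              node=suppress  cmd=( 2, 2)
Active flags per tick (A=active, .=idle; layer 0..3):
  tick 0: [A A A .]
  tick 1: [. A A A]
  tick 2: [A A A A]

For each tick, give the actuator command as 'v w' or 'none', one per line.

2 1
2 2
2 2

tick 0:
  layer 0 (wander) active — direct: (-1, 2)
  layer 1 (halt) active — inhibits: none
  layer 2 (follow_wall) active — suppresses: (2, 1)
  layer 3 (grasp) idle — unchanged: (2, 1)
  → actuator (2, 1)
tick 1:
  layer 0 (wander) idle — none
  layer 1 (halt) active — inhibits: none
  layer 2 (follow_wall) active — suppresses: (2, 1)
  layer 3 (grasp) active — suppresses: (2, 2)
  → actuator (2, 2)
tick 2:
  layer 0 (wander) active — direct: (-1, 2)
  layer 1 (halt) active — inhibits: none
  layer 2 (follow_wall) active — suppresses: (2, 1)
  layer 3 (grasp) active — suppresses: (2, 2)
  → actuator (2, 2)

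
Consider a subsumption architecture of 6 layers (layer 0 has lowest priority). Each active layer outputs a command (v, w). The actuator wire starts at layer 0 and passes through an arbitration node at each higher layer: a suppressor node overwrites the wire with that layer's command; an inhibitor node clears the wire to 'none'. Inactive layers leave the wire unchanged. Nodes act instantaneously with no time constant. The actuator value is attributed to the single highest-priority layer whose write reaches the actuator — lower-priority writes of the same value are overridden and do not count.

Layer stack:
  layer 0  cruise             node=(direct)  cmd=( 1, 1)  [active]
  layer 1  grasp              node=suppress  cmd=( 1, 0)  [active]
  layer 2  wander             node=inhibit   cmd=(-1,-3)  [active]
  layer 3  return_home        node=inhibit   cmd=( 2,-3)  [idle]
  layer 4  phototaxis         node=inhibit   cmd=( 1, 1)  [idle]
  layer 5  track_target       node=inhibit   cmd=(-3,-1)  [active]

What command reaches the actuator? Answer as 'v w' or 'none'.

layer 0 (cruise) active — direct: (1, 1)
layer 1 (grasp) active — suppresses: (1, 0)
layer 2 (wander) active — inhibits: none
layer 3 (return_home) idle — unchanged: none
layer 4 (phototaxis) idle — unchanged: none
layer 5 (track_target) active — inhibits: none
→ actuator none

none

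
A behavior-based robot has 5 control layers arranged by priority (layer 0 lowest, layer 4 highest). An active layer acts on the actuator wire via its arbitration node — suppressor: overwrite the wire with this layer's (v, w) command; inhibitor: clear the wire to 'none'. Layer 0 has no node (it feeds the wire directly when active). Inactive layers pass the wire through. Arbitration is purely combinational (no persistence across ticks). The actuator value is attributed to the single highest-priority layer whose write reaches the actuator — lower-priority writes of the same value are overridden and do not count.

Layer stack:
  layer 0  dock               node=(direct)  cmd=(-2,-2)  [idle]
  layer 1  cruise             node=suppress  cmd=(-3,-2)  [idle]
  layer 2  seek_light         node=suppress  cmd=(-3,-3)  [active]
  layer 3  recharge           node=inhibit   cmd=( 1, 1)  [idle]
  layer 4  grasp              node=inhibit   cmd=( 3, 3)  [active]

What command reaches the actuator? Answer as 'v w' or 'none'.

none

layer 0 (dock) idle — none
layer 1 (cruise) idle — unchanged: none
layer 2 (seek_light) active — suppresses: (-3, -3)
layer 3 (recharge) idle — unchanged: (-3, -3)
layer 4 (grasp) active — inhibits: none
→ actuator none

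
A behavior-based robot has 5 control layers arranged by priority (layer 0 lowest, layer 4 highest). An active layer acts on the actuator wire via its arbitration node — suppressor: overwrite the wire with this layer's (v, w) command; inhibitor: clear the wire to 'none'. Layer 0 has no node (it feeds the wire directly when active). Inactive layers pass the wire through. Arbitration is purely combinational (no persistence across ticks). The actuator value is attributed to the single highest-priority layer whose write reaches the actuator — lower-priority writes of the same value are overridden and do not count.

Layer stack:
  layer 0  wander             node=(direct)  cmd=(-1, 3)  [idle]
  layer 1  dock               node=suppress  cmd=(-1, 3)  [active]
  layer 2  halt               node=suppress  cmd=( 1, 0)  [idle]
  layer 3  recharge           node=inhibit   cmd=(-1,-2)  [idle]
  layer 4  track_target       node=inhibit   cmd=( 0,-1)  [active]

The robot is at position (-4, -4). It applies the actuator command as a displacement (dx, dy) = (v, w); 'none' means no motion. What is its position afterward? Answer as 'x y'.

-4 -4

[0] wander off; wire := none
[1] dock on (suppress); wire := (-1, 3)
[2] halt off; pass (-1, 3)
[3] recharge off; pass (-1, 3)
[4] track_target on (inhibit); wire := none
output none
position: (-4, -4) + none = (-4, -4)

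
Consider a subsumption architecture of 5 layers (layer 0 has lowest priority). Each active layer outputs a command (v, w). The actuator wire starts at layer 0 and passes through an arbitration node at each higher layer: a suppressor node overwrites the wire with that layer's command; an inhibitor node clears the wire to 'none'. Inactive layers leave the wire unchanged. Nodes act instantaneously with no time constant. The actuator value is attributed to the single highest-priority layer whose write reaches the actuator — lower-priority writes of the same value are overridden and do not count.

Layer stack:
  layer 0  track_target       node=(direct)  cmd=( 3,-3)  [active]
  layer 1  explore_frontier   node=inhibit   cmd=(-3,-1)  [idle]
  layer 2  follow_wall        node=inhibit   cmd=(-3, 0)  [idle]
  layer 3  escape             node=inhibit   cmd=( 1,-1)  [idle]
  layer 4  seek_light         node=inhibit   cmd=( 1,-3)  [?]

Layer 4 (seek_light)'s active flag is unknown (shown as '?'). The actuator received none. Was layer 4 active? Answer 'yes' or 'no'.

yes

If layer 4 is active=yes:
  actuator would be none
If layer 4 is active=no:
  actuator would be (3, -3)
Observed none, so layer 4 was active.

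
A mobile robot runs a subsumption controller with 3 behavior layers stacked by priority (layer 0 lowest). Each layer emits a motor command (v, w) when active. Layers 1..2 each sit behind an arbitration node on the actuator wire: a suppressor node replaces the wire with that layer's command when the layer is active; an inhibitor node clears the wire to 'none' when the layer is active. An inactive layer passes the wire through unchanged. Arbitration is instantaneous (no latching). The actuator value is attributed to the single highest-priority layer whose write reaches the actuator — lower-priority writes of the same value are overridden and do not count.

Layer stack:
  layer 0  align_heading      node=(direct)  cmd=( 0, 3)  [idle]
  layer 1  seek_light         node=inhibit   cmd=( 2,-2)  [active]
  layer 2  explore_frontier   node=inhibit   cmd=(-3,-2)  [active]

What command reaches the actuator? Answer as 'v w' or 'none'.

none

[0] align_heading off; wire := none
[1] seek_light on (inhibit); wire := none
[2] explore_frontier on (inhibit); wire := none
output none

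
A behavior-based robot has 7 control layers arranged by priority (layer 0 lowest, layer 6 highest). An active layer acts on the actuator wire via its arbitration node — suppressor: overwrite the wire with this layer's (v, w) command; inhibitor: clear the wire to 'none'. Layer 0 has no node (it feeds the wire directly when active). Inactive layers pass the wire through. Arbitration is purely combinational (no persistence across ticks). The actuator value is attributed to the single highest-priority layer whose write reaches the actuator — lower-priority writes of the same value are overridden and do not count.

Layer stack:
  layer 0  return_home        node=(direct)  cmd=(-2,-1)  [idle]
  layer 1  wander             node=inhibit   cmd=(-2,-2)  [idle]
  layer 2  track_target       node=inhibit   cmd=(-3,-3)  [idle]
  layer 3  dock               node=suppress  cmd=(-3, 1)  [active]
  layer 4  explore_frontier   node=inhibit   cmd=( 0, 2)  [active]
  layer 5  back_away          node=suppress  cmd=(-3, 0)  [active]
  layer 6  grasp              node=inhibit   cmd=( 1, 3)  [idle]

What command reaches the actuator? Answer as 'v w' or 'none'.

-3 0

layer 0 (return_home) idle — none
layer 1 (wander) idle — unchanged: none
layer 2 (track_target) idle — unchanged: none
layer 3 (dock) active — suppresses: (-3, 1)
layer 4 (explore_frontier) active — inhibits: none
layer 5 (back_away) active — suppresses: (-3, 0)
layer 6 (grasp) idle — unchanged: (-3, 0)
→ actuator (-3, 0)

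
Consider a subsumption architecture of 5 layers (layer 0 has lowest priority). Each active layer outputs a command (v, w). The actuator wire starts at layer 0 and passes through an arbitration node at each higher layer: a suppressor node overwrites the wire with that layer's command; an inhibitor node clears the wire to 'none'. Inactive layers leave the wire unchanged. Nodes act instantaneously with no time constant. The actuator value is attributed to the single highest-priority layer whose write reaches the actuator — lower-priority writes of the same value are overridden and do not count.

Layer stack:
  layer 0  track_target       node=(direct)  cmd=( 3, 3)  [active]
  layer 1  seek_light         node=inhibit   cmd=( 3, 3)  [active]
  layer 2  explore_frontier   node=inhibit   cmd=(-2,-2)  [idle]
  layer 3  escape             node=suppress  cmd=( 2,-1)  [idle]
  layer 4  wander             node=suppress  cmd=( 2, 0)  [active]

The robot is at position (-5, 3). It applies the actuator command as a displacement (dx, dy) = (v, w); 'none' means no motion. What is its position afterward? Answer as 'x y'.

-3 3

[0] track_target on; wire := (3, 3)
[1] seek_light on (inhibit); wire := none
[2] explore_frontier off; pass none
[3] escape off; pass none
[4] wander on (suppress); wire := (2, 0)
output (2, 0)
position: (-5, 3) + (2, 0) = (-3, 3)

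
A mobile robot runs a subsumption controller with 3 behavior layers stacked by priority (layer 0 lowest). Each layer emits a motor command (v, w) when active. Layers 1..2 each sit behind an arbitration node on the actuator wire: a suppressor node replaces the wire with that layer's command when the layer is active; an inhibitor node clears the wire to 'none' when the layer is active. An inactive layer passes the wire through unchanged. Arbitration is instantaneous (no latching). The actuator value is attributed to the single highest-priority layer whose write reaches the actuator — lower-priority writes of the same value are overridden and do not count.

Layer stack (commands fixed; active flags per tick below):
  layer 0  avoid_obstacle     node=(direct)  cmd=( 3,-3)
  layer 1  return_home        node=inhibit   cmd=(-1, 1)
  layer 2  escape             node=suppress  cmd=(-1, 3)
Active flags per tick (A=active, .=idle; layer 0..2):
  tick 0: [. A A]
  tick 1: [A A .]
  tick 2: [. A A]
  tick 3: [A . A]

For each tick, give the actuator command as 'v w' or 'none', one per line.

tick 0:
  layer 0 (avoid_obstacle) idle — none
  layer 1 (return_home) active — inhibits: none
  layer 2 (escape) active — suppresses: (-1, 3)
  → actuator (-1, 3)
tick 1:
  layer 0 (avoid_obstacle) active — direct: (3, -3)
  layer 1 (return_home) active — inhibits: none
  layer 2 (escape) idle — unchanged: none
  → actuator none
tick 2:
  layer 0 (avoid_obstacle) idle — none
  layer 1 (return_home) active — inhibits: none
  layer 2 (escape) active — suppresses: (-1, 3)
  → actuator (-1, 3)
tick 3:
  layer 0 (avoid_obstacle) active — direct: (3, -3)
  layer 1 (return_home) idle — unchanged: (3, -3)
  layer 2 (escape) active — suppresses: (-1, 3)
  → actuator (-1, 3)

-1 3
none
-1 3
-1 3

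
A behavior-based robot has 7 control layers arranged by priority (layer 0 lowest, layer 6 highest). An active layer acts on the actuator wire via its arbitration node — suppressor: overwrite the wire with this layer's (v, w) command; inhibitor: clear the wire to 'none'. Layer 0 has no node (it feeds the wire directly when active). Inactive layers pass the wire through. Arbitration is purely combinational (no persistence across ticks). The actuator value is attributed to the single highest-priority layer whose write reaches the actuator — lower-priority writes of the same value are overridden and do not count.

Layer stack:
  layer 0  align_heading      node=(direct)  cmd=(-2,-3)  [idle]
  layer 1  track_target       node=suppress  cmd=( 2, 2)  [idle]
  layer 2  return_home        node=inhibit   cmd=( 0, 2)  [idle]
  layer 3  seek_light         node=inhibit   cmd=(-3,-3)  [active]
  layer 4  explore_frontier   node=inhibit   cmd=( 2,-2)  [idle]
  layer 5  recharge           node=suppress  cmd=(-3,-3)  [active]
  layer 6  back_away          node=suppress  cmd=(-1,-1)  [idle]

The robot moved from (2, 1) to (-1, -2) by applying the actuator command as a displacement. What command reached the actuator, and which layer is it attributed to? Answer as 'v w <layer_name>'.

-3 -3 recharge

displacement = (-1, -2) − (2, 1) = (-3, -3)
[0] align_heading off; wire := none
[1] track_target off; pass none
[2] return_home off; pass none
[3] seek_light on (inhibit); wire := none
[4] explore_frontier off; pass none
[5] recharge on (suppress); wire := (-3, -3)
[6] back_away off; pass (-3, -3)
output (-3, -3) — from layer 5 (recharge)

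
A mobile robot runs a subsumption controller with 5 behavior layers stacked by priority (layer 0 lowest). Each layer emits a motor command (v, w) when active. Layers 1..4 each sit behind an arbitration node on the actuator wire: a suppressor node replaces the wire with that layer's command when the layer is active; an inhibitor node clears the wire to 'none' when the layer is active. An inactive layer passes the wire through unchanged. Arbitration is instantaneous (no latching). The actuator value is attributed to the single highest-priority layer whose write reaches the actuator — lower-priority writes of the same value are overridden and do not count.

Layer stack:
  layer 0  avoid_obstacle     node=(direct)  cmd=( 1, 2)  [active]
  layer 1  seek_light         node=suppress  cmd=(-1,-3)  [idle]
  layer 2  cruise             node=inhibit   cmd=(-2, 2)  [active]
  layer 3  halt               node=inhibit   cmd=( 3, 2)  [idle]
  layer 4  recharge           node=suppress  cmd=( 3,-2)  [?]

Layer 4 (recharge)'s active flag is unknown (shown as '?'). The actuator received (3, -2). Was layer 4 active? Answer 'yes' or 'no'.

yes

If layer 4 is active=yes:
  actuator would be (3, -2)
If layer 4 is active=no:
  actuator would be none
Observed (3, -2), so layer 4 was active.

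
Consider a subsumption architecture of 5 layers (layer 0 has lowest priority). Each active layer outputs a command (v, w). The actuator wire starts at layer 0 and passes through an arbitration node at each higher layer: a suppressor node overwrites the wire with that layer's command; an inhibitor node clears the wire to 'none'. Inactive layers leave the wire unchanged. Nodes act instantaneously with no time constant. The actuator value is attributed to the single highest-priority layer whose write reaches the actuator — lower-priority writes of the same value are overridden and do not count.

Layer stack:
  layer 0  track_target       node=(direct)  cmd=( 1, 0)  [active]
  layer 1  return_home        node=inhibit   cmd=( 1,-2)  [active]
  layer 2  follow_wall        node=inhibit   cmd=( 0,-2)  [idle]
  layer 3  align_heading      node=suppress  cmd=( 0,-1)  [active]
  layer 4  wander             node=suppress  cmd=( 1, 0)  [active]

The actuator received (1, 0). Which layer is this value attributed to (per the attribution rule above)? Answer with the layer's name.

wander

L0 track_target: active, feeds wire = (1, 0)
L1 return_home: active, inhibitor → wire = none
L2 follow_wall: idle → wire stays none
L3 align_heading: active, suppressor → wire = (0, -1)
L4 wander: active, suppressor → wire = (1, 0)
actuator = (1, 0)
last writer: layer 4 = wander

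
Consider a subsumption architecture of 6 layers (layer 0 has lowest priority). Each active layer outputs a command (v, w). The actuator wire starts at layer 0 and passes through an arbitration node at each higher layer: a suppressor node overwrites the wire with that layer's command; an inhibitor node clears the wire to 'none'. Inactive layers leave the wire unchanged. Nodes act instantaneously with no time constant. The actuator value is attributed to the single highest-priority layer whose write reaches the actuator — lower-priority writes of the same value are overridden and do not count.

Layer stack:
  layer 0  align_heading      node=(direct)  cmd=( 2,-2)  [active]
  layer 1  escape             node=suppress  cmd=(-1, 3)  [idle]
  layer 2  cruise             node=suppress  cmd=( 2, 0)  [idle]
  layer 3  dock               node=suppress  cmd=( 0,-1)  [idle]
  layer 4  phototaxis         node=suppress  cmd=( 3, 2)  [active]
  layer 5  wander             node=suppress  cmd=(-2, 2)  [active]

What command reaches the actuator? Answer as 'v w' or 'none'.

layer 0 (align_heading) active — direct: (2, -2)
layer 1 (escape) idle — unchanged: (2, -2)
layer 2 (cruise) idle — unchanged: (2, -2)
layer 3 (dock) idle — unchanged: (2, -2)
layer 4 (phototaxis) active — suppresses: (3, 2)
layer 5 (wander) active — suppresses: (-2, 2)
→ actuator (-2, 2)

-2 2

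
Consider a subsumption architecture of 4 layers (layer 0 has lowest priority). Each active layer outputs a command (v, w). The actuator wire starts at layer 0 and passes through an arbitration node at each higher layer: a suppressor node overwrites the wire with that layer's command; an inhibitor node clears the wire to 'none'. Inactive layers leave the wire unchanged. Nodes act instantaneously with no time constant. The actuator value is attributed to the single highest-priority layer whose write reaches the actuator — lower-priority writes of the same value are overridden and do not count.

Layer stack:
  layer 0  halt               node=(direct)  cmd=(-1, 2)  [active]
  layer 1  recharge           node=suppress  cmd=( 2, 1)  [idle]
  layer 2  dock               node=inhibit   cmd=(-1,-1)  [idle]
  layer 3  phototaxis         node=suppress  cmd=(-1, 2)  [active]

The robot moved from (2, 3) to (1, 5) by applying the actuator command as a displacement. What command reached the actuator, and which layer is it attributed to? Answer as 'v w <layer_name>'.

-1 2 phototaxis

displacement = (1, 5) − (2, 3) = (-1, 2)
[0] halt on; wire := (-1, 2)
[1] recharge off; pass (-1, 2)
[2] dock off; pass (-1, 2)
[3] phototaxis on (suppress); wire := (-1, 2)
output (-1, 2) — from layer 3 (phototaxis)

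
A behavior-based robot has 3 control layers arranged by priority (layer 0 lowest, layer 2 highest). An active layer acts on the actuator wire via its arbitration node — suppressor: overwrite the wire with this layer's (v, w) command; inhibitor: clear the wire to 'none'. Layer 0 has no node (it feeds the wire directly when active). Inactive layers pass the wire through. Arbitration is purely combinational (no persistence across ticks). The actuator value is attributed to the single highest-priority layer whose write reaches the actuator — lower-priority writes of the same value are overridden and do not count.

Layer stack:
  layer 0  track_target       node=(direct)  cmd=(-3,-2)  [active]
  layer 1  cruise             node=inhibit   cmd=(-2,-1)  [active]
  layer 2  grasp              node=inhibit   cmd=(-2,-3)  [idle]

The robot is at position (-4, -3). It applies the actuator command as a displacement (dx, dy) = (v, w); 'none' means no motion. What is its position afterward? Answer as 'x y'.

-4 -3

layer 0 (track_target) active — direct: (-3, -2)
layer 1 (cruise) active — inhibits: none
layer 2 (grasp) idle — unchanged: none
→ actuator none
position: (-4, -3) + none = (-4, -3)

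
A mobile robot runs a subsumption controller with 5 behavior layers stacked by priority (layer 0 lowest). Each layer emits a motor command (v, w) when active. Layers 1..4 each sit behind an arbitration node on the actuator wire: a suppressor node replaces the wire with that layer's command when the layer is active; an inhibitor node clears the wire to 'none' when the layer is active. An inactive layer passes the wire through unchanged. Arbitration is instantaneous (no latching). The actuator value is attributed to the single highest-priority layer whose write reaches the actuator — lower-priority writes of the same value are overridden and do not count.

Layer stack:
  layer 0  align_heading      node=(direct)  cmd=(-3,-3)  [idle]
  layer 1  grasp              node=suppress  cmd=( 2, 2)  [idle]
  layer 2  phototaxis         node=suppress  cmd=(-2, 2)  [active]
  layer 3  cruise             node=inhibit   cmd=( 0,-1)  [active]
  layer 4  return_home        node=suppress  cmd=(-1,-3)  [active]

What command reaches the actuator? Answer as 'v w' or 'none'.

-1 -3

L0 align_heading: idle → wire = none
L1 grasp: idle → wire stays none
L2 phototaxis: active, suppressor → wire = (-2, 2)
L3 cruise: active, inhibitor → wire = none
L4 return_home: active, suppressor → wire = (-1, -3)
actuator = (-1, -3)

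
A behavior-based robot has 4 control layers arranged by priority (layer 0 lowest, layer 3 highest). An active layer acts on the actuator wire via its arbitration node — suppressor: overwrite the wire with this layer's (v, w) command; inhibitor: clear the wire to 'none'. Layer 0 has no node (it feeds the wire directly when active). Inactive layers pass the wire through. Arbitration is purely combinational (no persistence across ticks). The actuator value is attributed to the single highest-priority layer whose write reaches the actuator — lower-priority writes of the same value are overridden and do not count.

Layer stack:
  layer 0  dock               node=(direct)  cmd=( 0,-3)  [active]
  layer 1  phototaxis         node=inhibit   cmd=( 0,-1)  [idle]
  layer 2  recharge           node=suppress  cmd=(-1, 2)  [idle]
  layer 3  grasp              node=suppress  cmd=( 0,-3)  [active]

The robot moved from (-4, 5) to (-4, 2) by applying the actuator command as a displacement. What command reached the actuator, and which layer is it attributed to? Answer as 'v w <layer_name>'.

0 -3 grasp

displacement = (-4, 2) − (-4, 5) = (0, -3)
layer 0 (dock) active — direct: (0, -3)
layer 1 (phototaxis) idle — unchanged: (0, -3)
layer 2 (recharge) idle — unchanged: (0, -3)
layer 3 (grasp) active — suppresses: (0, -3)
→ actuator (0, -3) — from layer 3 (grasp)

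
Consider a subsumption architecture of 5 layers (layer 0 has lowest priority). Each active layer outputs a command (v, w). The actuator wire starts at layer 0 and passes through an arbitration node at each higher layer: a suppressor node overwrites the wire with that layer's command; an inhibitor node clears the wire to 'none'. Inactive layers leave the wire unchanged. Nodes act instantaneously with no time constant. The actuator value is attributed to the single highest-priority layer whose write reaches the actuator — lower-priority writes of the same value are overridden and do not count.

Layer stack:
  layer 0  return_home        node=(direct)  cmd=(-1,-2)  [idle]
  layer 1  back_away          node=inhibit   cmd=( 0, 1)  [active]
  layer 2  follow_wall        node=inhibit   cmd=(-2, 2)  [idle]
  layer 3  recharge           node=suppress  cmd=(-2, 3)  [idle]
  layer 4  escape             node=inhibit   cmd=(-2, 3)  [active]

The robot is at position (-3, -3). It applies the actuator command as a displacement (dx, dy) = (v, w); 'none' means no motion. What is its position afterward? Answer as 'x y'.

[0] return_home off; wire := none
[1] back_away on (inhibit); wire := none
[2] follow_wall off; pass none
[3] recharge off; pass none
[4] escape on (inhibit); wire := none
output none
position: (-3, -3) + none = (-3, -3)

-3 -3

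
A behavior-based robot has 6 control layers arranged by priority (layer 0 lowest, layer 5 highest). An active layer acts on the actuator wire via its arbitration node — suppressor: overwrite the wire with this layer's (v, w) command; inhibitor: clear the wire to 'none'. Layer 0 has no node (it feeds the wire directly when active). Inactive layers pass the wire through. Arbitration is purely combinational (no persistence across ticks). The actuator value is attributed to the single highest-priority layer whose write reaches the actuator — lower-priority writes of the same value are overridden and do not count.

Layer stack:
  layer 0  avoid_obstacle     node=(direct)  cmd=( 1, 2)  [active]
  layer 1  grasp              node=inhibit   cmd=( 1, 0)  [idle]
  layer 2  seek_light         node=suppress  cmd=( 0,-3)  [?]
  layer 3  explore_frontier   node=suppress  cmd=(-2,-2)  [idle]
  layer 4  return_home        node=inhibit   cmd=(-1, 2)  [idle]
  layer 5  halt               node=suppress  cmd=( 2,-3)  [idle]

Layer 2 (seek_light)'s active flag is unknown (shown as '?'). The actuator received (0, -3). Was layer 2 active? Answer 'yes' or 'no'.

yes

If layer 2 is active=yes:
  actuator would be (0, -3)
If layer 2 is active=no:
  actuator would be (1, 2)
Observed (0, -3), so layer 2 was active.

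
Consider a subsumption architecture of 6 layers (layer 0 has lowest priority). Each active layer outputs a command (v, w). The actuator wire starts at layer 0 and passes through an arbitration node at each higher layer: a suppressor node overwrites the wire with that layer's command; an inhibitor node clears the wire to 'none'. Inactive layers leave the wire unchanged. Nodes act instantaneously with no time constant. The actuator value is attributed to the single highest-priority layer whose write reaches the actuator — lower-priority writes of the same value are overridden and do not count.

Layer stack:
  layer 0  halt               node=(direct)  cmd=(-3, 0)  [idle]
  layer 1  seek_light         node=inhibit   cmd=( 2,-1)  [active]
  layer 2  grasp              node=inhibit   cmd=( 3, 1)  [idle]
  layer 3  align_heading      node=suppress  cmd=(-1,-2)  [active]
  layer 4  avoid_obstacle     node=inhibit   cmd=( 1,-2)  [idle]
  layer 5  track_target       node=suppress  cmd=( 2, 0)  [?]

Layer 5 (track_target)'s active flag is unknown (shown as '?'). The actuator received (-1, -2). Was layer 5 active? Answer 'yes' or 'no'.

no

If layer 5 is active=yes:
  actuator would be (2, 0)
If layer 5 is active=no:
  actuator would be (-1, -2)
Observed (-1, -2), so layer 5 was idle.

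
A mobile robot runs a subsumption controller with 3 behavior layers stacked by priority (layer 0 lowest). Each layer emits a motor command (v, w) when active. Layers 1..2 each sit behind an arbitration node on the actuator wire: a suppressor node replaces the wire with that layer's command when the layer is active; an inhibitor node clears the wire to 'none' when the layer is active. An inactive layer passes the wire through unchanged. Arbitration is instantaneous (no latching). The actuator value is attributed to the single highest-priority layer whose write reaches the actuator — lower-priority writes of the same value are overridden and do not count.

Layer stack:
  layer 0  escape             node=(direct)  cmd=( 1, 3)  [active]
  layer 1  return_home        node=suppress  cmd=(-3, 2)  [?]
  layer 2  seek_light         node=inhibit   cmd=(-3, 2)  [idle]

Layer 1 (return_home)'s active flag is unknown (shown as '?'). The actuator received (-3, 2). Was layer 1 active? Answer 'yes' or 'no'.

If layer 1 is active=yes:
  actuator would be (-3, 2)
If layer 1 is active=no:
  actuator would be (1, 3)
Observed (-3, 2), so layer 1 was active.

yes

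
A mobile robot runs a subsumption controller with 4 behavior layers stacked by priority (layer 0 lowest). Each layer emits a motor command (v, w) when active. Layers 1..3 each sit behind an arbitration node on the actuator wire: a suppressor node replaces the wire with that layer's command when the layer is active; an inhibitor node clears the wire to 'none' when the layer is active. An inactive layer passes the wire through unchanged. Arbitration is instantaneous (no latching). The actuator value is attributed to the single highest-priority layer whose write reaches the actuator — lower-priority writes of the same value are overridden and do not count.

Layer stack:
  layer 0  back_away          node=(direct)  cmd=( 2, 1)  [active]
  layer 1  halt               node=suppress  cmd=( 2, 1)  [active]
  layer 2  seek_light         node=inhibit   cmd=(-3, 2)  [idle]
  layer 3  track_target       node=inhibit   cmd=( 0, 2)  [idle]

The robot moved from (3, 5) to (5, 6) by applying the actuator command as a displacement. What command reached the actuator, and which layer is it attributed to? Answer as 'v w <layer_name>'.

2 1 halt

displacement = (5, 6) − (3, 5) = (2, 1)
layer 0 (back_away) active — direct: (2, 1)
layer 1 (halt) active — suppresses: (2, 1)
layer 2 (seek_light) idle — unchanged: (2, 1)
layer 3 (track_target) idle — unchanged: (2, 1)
→ actuator (2, 1) — from layer 1 (halt)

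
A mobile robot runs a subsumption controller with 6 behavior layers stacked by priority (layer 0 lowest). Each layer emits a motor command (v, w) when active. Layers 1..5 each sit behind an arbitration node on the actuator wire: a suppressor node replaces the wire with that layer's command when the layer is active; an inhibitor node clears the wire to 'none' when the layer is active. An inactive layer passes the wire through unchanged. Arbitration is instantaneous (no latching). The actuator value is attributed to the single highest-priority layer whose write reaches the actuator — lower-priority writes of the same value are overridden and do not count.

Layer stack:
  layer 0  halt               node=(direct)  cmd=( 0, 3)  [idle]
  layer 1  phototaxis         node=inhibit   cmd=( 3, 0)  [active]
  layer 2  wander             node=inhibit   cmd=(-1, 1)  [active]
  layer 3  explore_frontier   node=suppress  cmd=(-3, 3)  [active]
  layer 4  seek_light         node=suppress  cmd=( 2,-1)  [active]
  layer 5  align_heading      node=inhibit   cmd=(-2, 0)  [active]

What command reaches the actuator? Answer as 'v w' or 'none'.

none

[0] halt off; wire := none
[1] phototaxis on (inhibit); wire := none
[2] wander on (inhibit); wire := none
[3] explore_frontier on (suppress); wire := (-3, 3)
[4] seek_light on (suppress); wire := (2, -1)
[5] align_heading on (inhibit); wire := none
output none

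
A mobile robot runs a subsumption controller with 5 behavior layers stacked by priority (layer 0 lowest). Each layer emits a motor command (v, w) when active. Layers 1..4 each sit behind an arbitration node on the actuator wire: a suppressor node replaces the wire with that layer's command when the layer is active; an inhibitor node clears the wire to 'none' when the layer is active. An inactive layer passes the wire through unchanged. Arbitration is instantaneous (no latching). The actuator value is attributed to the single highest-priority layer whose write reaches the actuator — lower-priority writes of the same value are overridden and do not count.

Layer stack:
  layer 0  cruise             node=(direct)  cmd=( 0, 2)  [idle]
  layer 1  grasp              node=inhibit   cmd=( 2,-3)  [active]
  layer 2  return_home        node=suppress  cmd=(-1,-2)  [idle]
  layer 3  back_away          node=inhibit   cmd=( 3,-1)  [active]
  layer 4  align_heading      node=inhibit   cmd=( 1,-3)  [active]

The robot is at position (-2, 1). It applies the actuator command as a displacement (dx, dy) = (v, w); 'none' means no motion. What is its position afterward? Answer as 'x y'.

[0] cruise off; wire := none
[1] grasp on (inhibit); wire := none
[2] return_home off; pass none
[3] back_away on (inhibit); wire := none
[4] align_heading on (inhibit); wire := none
output none
position: (-2, 1) + none = (-2, 1)

-2 1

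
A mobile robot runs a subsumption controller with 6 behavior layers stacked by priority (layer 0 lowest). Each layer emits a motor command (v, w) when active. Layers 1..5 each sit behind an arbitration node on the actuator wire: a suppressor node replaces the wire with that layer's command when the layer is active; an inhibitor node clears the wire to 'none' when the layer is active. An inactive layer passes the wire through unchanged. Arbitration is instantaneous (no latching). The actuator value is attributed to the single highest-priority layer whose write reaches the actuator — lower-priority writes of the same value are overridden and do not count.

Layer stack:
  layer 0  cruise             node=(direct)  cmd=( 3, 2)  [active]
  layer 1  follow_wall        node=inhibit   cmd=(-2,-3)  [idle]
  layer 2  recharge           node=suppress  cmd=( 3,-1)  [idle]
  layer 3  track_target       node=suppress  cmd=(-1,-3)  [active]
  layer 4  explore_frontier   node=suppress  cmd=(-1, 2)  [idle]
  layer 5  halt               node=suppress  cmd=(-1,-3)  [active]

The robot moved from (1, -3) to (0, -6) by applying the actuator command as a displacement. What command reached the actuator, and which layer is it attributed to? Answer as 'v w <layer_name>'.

-1 -3 halt

displacement = (0, -6) − (1, -3) = (-1, -3)
[0] cruise on; wire := (3, 2)
[1] follow_wall off; pass (3, 2)
[2] recharge off; pass (3, 2)
[3] track_target on (suppress); wire := (-1, -3)
[4] explore_frontier off; pass (-1, -3)
[5] halt on (suppress); wire := (-1, -3)
output (-1, -3) — from layer 5 (halt)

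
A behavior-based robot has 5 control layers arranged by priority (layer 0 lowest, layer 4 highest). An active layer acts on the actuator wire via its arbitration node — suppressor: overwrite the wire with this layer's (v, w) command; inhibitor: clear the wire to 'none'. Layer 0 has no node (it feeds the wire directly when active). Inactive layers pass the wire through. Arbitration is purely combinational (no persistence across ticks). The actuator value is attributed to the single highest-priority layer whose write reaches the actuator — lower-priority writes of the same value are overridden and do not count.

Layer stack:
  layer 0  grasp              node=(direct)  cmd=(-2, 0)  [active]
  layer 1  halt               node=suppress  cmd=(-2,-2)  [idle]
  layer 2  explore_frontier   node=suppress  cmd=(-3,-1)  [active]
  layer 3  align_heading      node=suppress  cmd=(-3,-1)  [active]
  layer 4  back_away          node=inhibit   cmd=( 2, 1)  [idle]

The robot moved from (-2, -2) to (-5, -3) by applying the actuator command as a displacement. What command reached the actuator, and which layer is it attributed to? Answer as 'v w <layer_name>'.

-3 -1 align_heading

displacement = (-5, -3) − (-2, -2) = (-3, -1)
layer 0 (grasp) active — direct: (-2, 0)
layer 1 (halt) idle — unchanged: (-2, 0)
layer 2 (explore_frontier) active — suppresses: (-3, -1)
layer 3 (align_heading) active — suppresses: (-3, -1)
layer 4 (back_away) idle — unchanged: (-3, -1)
→ actuator (-3, -1) — from layer 3 (align_heading)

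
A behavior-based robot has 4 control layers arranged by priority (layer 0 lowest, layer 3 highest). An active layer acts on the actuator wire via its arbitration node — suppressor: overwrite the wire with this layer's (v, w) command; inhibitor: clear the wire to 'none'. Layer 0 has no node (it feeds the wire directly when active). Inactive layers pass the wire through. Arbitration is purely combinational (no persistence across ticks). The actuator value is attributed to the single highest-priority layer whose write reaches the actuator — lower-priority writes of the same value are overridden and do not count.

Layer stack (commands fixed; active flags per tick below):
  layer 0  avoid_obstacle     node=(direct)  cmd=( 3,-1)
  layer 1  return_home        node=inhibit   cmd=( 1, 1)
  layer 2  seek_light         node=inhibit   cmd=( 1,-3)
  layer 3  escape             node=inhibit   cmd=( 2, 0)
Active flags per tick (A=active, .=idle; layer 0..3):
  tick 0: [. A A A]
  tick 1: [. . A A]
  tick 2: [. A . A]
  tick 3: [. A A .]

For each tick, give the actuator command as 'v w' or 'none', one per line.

tick 0:
  [0] avoid_obstacle off; wire := none
  [1] return_home on (inhibit); wire := none
  [2] seek_light on (inhibit); wire := none
  [3] escape on (inhibit); wire := none
  output none
tick 1:
  [0] avoid_obstacle off; wire := none
  [1] return_home off; pass none
  [2] seek_light on (inhibit); wire := none
  [3] escape on (inhibit); wire := none
  output none
tick 2:
  [0] avoid_obstacle off; wire := none
  [1] return_home on (inhibit); wire := none
  [2] seek_light off; pass none
  [3] escape on (inhibit); wire := none
  output none
tick 3:
  [0] avoid_obstacle off; wire := none
  [1] return_home on (inhibit); wire := none
  [2] seek_light on (inhibit); wire := none
  [3] escape off; pass none
  output none

none
none
none
none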